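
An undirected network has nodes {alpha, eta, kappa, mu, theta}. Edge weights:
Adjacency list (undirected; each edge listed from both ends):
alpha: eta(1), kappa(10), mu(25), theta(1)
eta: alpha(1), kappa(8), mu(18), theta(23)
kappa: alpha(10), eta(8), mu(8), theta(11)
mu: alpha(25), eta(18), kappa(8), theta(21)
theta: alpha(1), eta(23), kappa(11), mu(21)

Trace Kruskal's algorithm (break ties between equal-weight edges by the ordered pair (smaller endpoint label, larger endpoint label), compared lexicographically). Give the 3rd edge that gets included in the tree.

eta-kappa

Sort edges by weight, then run Kruskal:
alpha—eta (1): add. Components now {kappa} {theta} {alpha,eta} {mu}
alpha—theta (1): add. Components now {kappa} {alpha,eta,theta} {mu}
eta—kappa (8): add. Components now {alpha,eta,kappa,theta} {mu}
kappa—mu (8): add. Components now {alpha,eta,kappa,mu,theta}
The 3rd edge added is eta—kappa.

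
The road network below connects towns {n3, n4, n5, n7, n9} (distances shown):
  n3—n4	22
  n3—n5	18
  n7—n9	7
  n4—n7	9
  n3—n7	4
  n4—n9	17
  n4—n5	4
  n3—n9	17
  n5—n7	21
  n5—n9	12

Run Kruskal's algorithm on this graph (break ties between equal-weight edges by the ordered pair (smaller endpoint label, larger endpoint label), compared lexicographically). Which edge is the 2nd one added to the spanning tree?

Sort edges by weight, then run Kruskal:
n3—n7 (4): add. Components now {n9} {n4} {n3,n7} {n5}
n4—n5 (4): add. Components now {n9} {n4,n5} {n3,n7}
n7—n9 (7): add. Components now {n3,n7,n9} {n4,n5}
n4—n7 (9): add. Components now {n3,n4,n5,n7,n9}
The 2nd edge added is n4—n5.

n4-n5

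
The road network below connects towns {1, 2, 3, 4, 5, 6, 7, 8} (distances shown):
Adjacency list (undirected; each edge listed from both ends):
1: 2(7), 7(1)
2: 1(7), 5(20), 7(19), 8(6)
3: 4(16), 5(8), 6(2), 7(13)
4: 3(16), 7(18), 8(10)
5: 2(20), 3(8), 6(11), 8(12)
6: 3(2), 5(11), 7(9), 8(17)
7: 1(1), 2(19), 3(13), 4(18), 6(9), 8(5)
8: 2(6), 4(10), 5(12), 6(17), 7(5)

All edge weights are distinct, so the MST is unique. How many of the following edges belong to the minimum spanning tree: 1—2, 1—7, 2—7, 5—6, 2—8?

Sort edges by weight, then run Kruskal:
1—7 (1): add — endpoints in different components.
3—6 (2): add — endpoints in different components.
7—8 (5): add — endpoints in different components.
2—8 (6): add — endpoints in different components.
1—2 (7): skip — 1 and 2 already connected.
3—5 (8): add — endpoints in different components.
6—7 (9): add — endpoints in different components.
4—8 (10): add — endpoints in different components.
MST edge set: {1—7, 3—6, 7—8, 2—8, 3—5, 6—7, 4—8}.
Of the listed edges, {1—7, 2—8} are in the MST → 2.

2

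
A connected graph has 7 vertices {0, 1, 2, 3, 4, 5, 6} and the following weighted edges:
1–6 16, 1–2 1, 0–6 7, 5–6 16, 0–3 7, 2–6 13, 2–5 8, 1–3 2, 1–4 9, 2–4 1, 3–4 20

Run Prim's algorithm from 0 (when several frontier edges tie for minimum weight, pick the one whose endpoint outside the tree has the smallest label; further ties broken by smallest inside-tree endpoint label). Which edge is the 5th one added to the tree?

0-6

Grow the tree from 0 using Prim:
Step 1: frontier [0–3 7, 0–6 7] → take 0–3 (7); add 3.
Step 2: frontier [0–6 7, 1–3 2, 3–4 20] → take 1–3 (2); add 1.
Step 3: frontier [0–6 7, 1–2 1, 1–4 9, 1–6 16, 3–4 20] → take 1–2 (1); add 2.
Step 4: frontier [0–6 7, 1–4 9, 1–6 16, 2–4 1, 2–5 8, 2–6 13, 3–4 20] → take 2–4 (1); add 4.
Step 5: frontier [0–6 7, 1–6 16, 2–5 8, 2–6 13] → take 0–6 (7); add 6.
Step 6: frontier [2–5 8, 5–6 16] → take 2–5 (8); add 5.
The 5th edge added is 0–6.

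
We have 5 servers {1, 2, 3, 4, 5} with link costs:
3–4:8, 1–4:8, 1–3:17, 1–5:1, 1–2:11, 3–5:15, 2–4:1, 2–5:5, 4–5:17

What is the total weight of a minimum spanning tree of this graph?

15

Kruskal: consider edges lightest-first.
1–5 (1): add. Components now {1,5} {2} {3} {4}
2–4 (1): add. Components now {1,5} {2,4} {3}
2–5 (5): add. Components now {1,2,4,5} {3}
1–4 (8): skip — 1 and 4 already connected.
3–4 (8): add. Components now {1,2,3,4,5}
MST edges: 1–5, 2–4, 2–5, 3–4; total weight 1+1+5+8 = 15.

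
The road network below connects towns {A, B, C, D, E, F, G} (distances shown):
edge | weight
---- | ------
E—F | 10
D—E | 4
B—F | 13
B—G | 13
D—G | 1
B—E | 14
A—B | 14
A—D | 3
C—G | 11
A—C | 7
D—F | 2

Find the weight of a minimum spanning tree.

Kruskal's algorithm — process edges by increasing weight (ties by edge label):
D—G (1): add — endpoints in different components.
D—F (2): add — endpoints in different components.
A—D (3): add — endpoints in different components.
D—E (4): add — endpoints in different components.
A—C (7): add — endpoints in different components.
E—F (10): skip — E and F already connected.
C—G (11): skip — C and G already connected.
B—F (13): add — endpoints in different components.
MST edges: D—G, D—F, A—D, D—E, A—C, B—F; total weight 1+2+3+4+7+13 = 30.

30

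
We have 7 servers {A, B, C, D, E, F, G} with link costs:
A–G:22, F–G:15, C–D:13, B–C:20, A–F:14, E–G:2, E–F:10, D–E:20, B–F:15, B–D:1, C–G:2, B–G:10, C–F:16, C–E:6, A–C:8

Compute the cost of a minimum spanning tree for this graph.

33

Kruskal's algorithm — process edges by increasing weight (ties by edge label):
B–D (1): add — endpoints in different components.
C–G (2): add — endpoints in different components.
E–G (2): add — endpoints in different components.
C–E (6): skip — C and E already connected.
A–C (8): add — endpoints in different components.
B–G (10): add — endpoints in different components.
E–F (10): add — endpoints in different components.
MST edges: B–D, C–G, E–G, A–C, B–G, E–F; total weight 1+2+2+8+10+10 = 33.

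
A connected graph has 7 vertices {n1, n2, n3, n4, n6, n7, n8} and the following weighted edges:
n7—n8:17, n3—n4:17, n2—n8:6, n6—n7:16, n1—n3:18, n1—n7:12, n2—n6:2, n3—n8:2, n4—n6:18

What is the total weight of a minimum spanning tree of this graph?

Kruskal: consider edges lightest-first.
n2—n6 (2): add — endpoints in different components.
n3—n8 (2): add — endpoints in different components.
n2—n8 (6): add — endpoints in different components.
n1—n7 (12): add — endpoints in different components.
n6—n7 (16): add — endpoints in different components.
n3—n4 (17): add — endpoints in different components.
MST edges: n2—n6, n3—n8, n2—n8, n1—n7, n6—n7, n3—n4; total weight 2+2+6+12+16+17 = 55.

55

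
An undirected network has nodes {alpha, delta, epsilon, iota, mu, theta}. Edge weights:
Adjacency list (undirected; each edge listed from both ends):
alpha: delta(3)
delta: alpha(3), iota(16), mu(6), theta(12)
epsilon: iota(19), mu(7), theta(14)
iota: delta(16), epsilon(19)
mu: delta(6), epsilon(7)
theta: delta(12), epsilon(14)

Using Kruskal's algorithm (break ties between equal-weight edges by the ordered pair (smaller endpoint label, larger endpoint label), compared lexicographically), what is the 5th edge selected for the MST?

delta-iota

Kruskal: consider edges lightest-first.
alpha delta (3): add. Components now {iota} {epsilon} {theta} {alpha,delta} {mu}
delta mu (6): add. Components now {iota} {epsilon} {theta} {alpha,delta,mu}
epsilon mu (7): add. Components now {iota} {alpha,delta,epsilon,mu} {theta}
delta theta (12): add. Components now {iota} {alpha,delta,epsilon,mu,theta}
epsilon theta (14): skip — epsilon and theta already connected.
delta iota (16): add. Components now {alpha,delta,epsilon,iota,mu,theta}
The 5th edge added is delta iota.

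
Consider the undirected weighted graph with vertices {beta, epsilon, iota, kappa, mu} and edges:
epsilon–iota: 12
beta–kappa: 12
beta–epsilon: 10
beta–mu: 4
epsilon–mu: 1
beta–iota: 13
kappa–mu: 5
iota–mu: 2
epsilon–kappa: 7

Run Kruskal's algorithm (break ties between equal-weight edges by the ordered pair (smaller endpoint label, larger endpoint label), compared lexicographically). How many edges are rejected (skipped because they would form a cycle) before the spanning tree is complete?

Kruskal: consider edges lightest-first.
epsilon–mu (1): add — endpoints in different components.
iota–mu (2): add — endpoints in different components.
beta–mu (4): add — endpoints in different components.
kappa–mu (5): add — endpoints in different components.
Edges rejected before the tree was complete: 0.

0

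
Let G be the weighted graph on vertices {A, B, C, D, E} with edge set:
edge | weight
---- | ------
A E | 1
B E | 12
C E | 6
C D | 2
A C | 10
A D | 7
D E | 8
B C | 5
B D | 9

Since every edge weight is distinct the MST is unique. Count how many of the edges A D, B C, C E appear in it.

2

Kruskal: consider edges lightest-first.
A E (1): add. Components now {A,E} {B} {C} {D}
C D (2): add. Components now {A,E} {B} {C,D}
B C (5): add. Components now {A,E} {B,C,D}
C E (6): add. Components now {A,B,C,D,E}
MST edge set: {A E, C D, B C, C E}.
Of the listed edges, {B C, C E} are in the MST → 2.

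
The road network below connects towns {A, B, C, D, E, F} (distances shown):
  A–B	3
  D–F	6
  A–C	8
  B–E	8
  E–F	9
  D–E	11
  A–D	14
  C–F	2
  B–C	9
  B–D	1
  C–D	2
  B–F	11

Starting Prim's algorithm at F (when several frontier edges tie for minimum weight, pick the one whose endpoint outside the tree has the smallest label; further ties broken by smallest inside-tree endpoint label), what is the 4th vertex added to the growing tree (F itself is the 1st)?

Prim's algorithm from F:
Step 1: cheapest edge leaving the tree is C–F (2); add C.
Step 2: cheapest edge leaving the tree is C–D (2); add D.
Step 3: cheapest edge leaving the tree is B–D (1); add B.
Step 4: cheapest edge leaving the tree is A–B (3); add A.
Step 5: cheapest edge leaving the tree is B–E (8); add E.
Vertex order: F, C, D, B, A, E. The 4th vertex is B.

B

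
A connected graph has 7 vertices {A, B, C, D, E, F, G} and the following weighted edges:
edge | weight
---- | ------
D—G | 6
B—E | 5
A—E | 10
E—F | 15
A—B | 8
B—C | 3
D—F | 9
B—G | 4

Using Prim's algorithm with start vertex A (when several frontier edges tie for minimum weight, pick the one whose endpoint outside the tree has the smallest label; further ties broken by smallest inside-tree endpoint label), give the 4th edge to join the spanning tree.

Grow the tree from A using Prim:
Step 1: frontier [A—B 8, A—E 10] → take A—B (8); add B.
Step 2: frontier [A—E 10, B—C 3, B—G 4, B—E 5] → take B—C (3); add C.
Step 3: frontier [A—E 10, B—G 4, B—E 5] → take B—G (4); add G.
Step 4: frontier [A—E 10, B—E 5, D—G 6] → take B—E (5); add E.
Step 5: frontier [E—F 15, D—G 6] → take D—G (6); add D.
Step 6: frontier [D—F 9, E—F 15] → take D—F (9); add F.
The 4th edge added is B—E.

B-E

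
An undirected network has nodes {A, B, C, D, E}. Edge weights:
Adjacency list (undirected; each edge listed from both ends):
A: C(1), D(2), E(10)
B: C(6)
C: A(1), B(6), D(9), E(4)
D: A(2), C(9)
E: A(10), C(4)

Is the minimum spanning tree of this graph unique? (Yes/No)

Yes

Sort edges by weight, then run Kruskal:
A—C (1): add. Components now {A,C} {B} {D} {E}
A—D (2): add. Components now {A,C,D} {B} {E}
C—E (4): add. Components now {A,C,D,E} {B}
B—C (6): add. Components now {A,B,C,D,E}
Every non-tree edge has weight strictly greater than the heaviest edge on the tree path between its endpoints, so the MST is unique.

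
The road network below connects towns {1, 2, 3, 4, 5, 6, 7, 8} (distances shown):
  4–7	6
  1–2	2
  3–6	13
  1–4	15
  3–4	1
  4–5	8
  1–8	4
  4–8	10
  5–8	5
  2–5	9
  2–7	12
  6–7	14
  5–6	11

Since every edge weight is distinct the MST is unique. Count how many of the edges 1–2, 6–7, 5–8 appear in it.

2

Kruskal's algorithm — process edges by increasing weight (ties by edge label):
3–4 (1): add — endpoints in different components.
1–2 (2): add — endpoints in different components.
1–8 (4): add — endpoints in different components.
5–8 (5): add — endpoints in different components.
4–7 (6): add — endpoints in different components.
4–5 (8): add — endpoints in different components.
2–5 (9): skip — 2 and 5 already connected.
4–8 (10): skip — 4 and 8 already connected.
5–6 (11): add — endpoints in different components.
MST edge set: {3–4, 1–2, 1–8, 5–8, 4–7, 4–5, 5–6}.
Of the listed edges, {1–2, 5–8} are in the MST → 2.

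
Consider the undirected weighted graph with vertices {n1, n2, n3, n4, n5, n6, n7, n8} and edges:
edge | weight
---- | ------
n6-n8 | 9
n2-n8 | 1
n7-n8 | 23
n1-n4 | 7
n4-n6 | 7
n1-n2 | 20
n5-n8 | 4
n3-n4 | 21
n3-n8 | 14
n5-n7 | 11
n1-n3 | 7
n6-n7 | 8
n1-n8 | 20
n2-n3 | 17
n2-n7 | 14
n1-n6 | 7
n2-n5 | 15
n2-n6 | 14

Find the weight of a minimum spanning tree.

43

Prim's algorithm from n3:
Step 1: cheapest edge leaving the tree is n1-n3 (7); add n1.
Step 2: cheapest edge leaving the tree is n1-n4 (7); add n4.
Step 3: cheapest edge leaving the tree is n1-n6 (7); add n6.
Step 4: cheapest edge leaving the tree is n6-n7 (8); add n7.
Step 5: cheapest edge leaving the tree is n6-n8 (9); add n8.
Step 6: cheapest edge leaving the tree is n2-n8 (1); add n2.
Step 7: cheapest edge leaving the tree is n5-n8 (4); add n5.
MST edges: n1-n3, n1-n4, n1-n6, n6-n7, n6-n8, n2-n8, n5-n8; total weight 7+7+7+8+9+1+4 = 43.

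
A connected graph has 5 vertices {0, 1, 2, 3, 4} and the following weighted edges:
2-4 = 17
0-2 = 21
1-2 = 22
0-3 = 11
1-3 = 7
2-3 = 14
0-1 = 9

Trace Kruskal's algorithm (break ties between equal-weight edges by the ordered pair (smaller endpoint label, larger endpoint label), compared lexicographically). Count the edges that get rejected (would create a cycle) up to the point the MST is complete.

1

Kruskal: consider edges lightest-first.
1-3 (7): add. Components now {0} {1,3} {2} {4}
0-1 (9): add. Components now {0,1,3} {2} {4}
0-3 (11): skip — 0 and 3 already connected.
2-3 (14): add. Components now {0,1,2,3} {4}
2-4 (17): add. Components now {0,1,2,3,4}
Edges rejected before the tree was complete: 1.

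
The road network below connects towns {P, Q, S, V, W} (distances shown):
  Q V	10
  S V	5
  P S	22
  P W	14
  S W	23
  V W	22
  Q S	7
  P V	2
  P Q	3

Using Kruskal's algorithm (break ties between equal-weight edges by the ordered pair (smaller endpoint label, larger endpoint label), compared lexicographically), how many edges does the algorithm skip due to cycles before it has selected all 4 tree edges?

Sort edges by weight, then run Kruskal:
P V (2): add. Components now {S} {Q} {P,V} {W}
P Q (3): add. Components now {S} {P,Q,V} {W}
S V (5): add. Components now {P,Q,S,V} {W}
Q S (7): skip — S and Q already connected.
Q V (10): skip — Q and V already connected.
P W (14): add. Components now {P,Q,S,V,W}
Edges rejected before the tree was complete: 2.

2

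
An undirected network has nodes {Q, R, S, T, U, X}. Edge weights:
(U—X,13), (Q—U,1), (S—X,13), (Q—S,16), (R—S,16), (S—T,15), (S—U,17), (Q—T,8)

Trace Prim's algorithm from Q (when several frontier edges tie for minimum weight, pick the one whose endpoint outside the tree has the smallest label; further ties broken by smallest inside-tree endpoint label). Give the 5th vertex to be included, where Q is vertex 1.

Grow the tree from Q using Prim:
Step 1: cheapest edge leaving the tree is Q—U (1); add U.
Step 2: cheapest edge leaving the tree is Q—T (8); add T.
Step 3: cheapest edge leaving the tree is U—X (13); add X.
Step 4: cheapest edge leaving the tree is S—X (13); add S.
Step 5: cheapest edge leaving the tree is R—S (16); add R.
Vertex order: Q, U, T, X, S, R. The 5th vertex is S.

S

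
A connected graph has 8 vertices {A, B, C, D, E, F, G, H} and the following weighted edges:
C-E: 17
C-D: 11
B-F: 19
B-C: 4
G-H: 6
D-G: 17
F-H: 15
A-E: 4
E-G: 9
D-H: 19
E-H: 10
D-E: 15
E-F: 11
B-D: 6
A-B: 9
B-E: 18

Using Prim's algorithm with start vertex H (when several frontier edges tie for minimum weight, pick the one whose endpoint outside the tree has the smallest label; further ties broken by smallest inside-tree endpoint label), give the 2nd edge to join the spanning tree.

Prim's algorithm from H:
Step 1: cheapest edge leaving the tree is G-H (6); add G.
Step 2: cheapest edge leaving the tree is E-G (9); add E.
Step 3: cheapest edge leaving the tree is A-E (4); add A.
Step 4: cheapest edge leaving the tree is A-B (9); add B.
Step 5: cheapest edge leaving the tree is B-C (4); add C.
Step 6: cheapest edge leaving the tree is B-D (6); add D.
Step 7: cheapest edge leaving the tree is E-F (11); add F.
The 2nd edge added is E-G.

E-G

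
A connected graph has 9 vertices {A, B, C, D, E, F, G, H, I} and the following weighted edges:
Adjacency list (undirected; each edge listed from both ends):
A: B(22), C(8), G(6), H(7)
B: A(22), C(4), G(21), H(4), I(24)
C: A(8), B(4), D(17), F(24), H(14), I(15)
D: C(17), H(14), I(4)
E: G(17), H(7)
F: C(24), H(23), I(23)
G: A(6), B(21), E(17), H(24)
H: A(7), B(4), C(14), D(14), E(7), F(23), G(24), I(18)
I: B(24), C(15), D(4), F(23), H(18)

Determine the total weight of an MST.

69

Prim, starting at F.
Step 1: cheapest edge leaving the tree is F H (23); add H.
Step 2: cheapest edge leaving the tree is B H (4); add B.
Step 3: cheapest edge leaving the tree is B C (4); add C.
Step 4: cheapest edge leaving the tree is A H (7); add A.
Step 5: cheapest edge leaving the tree is A G (6); add G.
Step 6: cheapest edge leaving the tree is E H (7); add E.
Step 7: cheapest edge leaving the tree is D H (14); add D.
Step 8: cheapest edge leaving the tree is D I (4); add I.
MST edges: F H, B H, B C, A H, A G, E H, D H, D I; total weight 23+4+4+7+6+7+14+4 = 69.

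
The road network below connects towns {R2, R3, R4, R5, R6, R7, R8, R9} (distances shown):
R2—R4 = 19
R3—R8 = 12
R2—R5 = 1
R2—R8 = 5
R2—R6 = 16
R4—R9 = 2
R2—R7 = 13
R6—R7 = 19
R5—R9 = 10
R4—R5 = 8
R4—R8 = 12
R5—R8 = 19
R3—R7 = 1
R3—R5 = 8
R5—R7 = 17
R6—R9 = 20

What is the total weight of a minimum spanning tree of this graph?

Sort edges by weight, then run Kruskal:
R2—R5 (1): add — endpoints in different components.
R3—R7 (1): add — endpoints in different components.
R4—R9 (2): add — endpoints in different components.
R2—R8 (5): add — endpoints in different components.
R3—R5 (8): add — endpoints in different components.
R4—R5 (8): add — endpoints in different components.
R5—R9 (10): skip — R5 and R9 already connected.
R3—R8 (12): skip — R3 and R8 already connected.
R4—R8 (12): skip — R4 and R8 already connected.
R2—R7 (13): skip — R7 and R2 already connected.
R2—R6 (16): add — endpoints in different components.
MST edges: R2—R5, R3—R7, R4—R9, R2—R8, R3—R5, R4—R5, R2—R6; total weight 1+1+2+5+8+8+16 = 41.

41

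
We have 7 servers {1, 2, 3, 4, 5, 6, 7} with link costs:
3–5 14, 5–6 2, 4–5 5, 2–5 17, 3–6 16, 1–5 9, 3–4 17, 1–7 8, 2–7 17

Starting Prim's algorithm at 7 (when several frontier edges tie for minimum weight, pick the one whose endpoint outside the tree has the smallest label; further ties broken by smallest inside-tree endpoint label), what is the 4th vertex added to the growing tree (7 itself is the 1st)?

Prim, starting at 7.
Step 1: cheapest edge leaving the tree is 1–7 (8); add 1.
Step 2: cheapest edge leaving the tree is 1–5 (9); add 5.
Step 3: cheapest edge leaving the tree is 5–6 (2); add 6.
Step 4: cheapest edge leaving the tree is 4–5 (5); add 4.
Step 5: cheapest edge leaving the tree is 3–5 (14); add 3.
Step 6: cheapest edge leaving the tree is 2–5 (17); add 2.
Vertex order: 7, 1, 5, 6, 4, 3, 2. The 4th vertex is 6.

6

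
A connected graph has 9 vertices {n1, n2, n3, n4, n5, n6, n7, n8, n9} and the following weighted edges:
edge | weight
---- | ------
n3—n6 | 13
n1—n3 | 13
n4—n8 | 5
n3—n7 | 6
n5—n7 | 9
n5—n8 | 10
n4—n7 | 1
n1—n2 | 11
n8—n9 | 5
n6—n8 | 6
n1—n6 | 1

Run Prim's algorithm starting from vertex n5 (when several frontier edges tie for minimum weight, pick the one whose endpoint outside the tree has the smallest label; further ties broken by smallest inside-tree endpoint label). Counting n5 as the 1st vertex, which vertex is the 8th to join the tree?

Grow the tree from n5 using Prim:
Step 1: frontier [n5—n7 9, n5—n8 10] → take n5—n7 (9); add n7.
Step 2: frontier [n5—n8 10, n4—n7 1, n3—n7 6] → take n4—n7 (1); add n4.
Step 3: frontier [n4—n8 5, n5—n8 10, n3—n7 6] → take n4—n8 (5); add n8.
Step 4: frontier [n3—n7 6, n8—n9 5, n6—n8 6] → take n8—n9 (5); add n9.
Step 5: frontier [n3—n7 6, n6—n8 6] → take n3—n7 (6); add n3.
Step 6: frontier [n1—n3 13, n3—n6 13, n6—n8 6] → take n6—n8 (6); add n6.
Step 7: frontier [n1—n3 13, n1—n6 1] → take n1—n6 (1); add n1.
Step 8: frontier [n1—n2 11] → take n1—n2 (11); add n2.
Vertex order: n5, n7, n4, n8, n9, n3, n6, n1, n2. The 8th vertex is n1.

n1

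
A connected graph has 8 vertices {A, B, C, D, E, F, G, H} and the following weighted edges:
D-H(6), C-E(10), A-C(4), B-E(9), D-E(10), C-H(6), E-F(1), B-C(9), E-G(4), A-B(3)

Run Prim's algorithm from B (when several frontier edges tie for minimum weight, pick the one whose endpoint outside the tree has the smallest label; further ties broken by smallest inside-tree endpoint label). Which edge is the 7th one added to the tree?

Prim's algorithm from B:
Step 1: cheapest edge leaving the tree is A-B (3); add A.
Step 2: cheapest edge leaving the tree is A-C (4); add C.
Step 3: cheapest edge leaving the tree is C-H (6); add H.
Step 4: cheapest edge leaving the tree is D-H (6); add D.
Step 5: cheapest edge leaving the tree is B-E (9); add E.
Step 6: cheapest edge leaving the tree is E-F (1); add F.
Step 7: cheapest edge leaving the tree is E-G (4); add G.
The 7th edge added is E-G.

E-G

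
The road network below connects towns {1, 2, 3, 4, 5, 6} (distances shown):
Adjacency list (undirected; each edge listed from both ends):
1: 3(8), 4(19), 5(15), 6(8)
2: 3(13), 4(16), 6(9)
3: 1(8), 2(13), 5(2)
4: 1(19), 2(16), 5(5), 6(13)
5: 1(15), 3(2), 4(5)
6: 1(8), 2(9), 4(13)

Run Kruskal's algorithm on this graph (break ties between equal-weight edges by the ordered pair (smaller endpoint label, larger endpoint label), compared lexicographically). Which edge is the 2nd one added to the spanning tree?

Kruskal's algorithm — process edges by increasing weight (ties by edge label):
3-5 (2): add — endpoints in different components.
4-5 (5): add — endpoints in different components.
1-3 (8): add — endpoints in different components.
1-6 (8): add — endpoints in different components.
2-6 (9): add — endpoints in different components.
The 2nd edge added is 4-5.

4-5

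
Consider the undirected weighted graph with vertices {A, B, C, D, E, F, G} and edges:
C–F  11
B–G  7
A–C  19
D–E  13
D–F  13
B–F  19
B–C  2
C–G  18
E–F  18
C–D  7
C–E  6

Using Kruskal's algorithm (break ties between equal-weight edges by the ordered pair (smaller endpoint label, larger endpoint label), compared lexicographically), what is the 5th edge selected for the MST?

Kruskal: consider edges lightest-first.
B–C (2): add. Components now {A} {B,C} {D} {E} {F} {G}
C–E (6): add. Components now {A} {B,C,E} {D} {F} {G}
B–G (7): add. Components now {A} {B,C,E,G} {D} {F}
C–D (7): add. Components now {A} {B,C,D,E,G} {F}
C–F (11): add. Components now {A} {B,C,D,E,F,G}
D–E (13): skip — D and E already connected.
D–F (13): skip — D and F already connected.
C–G (18): skip — C and G already connected.
E–F (18): skip — E and F already connected.
A–C (19): add. Components now {A,B,C,D,E,F,G}
The 5th edge added is C–F.

C-F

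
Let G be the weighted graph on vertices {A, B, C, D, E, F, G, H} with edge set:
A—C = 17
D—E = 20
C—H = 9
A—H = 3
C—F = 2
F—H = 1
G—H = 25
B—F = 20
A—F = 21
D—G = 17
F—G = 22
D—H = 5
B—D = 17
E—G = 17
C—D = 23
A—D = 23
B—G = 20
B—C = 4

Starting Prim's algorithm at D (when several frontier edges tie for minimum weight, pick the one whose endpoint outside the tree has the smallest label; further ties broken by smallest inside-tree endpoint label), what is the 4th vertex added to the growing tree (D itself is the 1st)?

C

Prim, starting at D.
Step 1: cheapest edge leaving the tree is D—H (5); add H.
Step 2: cheapest edge leaving the tree is F—H (1); add F.
Step 3: cheapest edge leaving the tree is C—F (2); add C.
Step 4: cheapest edge leaving the tree is A—H (3); add A.
Step 5: cheapest edge leaving the tree is B—C (4); add B.
Step 6: cheapest edge leaving the tree is D—G (17); add G.
Step 7: cheapest edge leaving the tree is E—G (17); add E.
Vertex order: D, H, F, C, A, B, G, E. The 4th vertex is C.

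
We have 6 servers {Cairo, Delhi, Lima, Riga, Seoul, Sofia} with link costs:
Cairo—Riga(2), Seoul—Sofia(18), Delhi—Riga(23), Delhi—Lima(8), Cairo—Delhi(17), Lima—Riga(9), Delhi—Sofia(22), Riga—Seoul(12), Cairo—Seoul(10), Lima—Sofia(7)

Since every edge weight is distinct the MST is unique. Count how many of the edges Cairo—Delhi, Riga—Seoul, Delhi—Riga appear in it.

0

Kruskal: consider edges lightest-first.
Cairo—Riga (2): add. Components now {Delhi} {Seoul} {Lima} {Cairo,Riga} {Sofia}
Lima—Sofia (7): add. Components now {Delhi} {Seoul} {Lima,Sofia} {Cairo,Riga}
Delhi—Lima (8): add. Components now {Delhi,Lima,Sofia} {Seoul} {Cairo,Riga}
Lima—Riga (9): add. Components now {Cairo,Delhi,Lima,Riga,Sofia} {Seoul}
Cairo—Seoul (10): add. Components now {Cairo,Delhi,Lima,Riga,Seoul,Sofia}
MST edge set: {Cairo—Riga, Lima—Sofia, Delhi—Lima, Lima—Riga, Cairo—Seoul}.
Of the listed edges, {} are in the MST → 0.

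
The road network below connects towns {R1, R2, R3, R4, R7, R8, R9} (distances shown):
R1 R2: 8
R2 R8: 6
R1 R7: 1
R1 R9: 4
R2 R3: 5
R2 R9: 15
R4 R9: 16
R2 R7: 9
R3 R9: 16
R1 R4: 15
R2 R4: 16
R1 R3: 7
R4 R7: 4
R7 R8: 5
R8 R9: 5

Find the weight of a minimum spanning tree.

25

Prim, starting at R3.
Step 1: cheapest edge leaving the tree is R2 R3 (5); add R2.
Step 2: cheapest edge leaving the tree is R2 R8 (6); add R8.
Step 3: cheapest edge leaving the tree is R7 R8 (5); add R7.
Step 4: cheapest edge leaving the tree is R1 R7 (1); add R1.
Step 5: cheapest edge leaving the tree is R4 R7 (4); add R4.
Step 6: cheapest edge leaving the tree is R1 R9 (4); add R9.
MST edges: R2 R3, R2 R8, R7 R8, R1 R7, R4 R7, R1 R9; total weight 5+6+5+1+4+4 = 25.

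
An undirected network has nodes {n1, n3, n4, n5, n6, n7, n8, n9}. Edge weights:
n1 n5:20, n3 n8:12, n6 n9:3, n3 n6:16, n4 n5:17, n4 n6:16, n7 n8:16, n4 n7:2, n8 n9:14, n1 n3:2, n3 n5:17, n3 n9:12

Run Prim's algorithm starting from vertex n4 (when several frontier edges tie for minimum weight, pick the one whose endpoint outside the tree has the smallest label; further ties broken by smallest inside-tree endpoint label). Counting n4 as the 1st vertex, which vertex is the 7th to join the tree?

Grow the tree from n4 using Prim:
Step 1: cheapest edge leaving the tree is n4 n7 (2); add n7.
Step 2: cheapest edge leaving the tree is n4 n6 (16); add n6.
Step 3: cheapest edge leaving the tree is n6 n9 (3); add n9.
Step 4: cheapest edge leaving the tree is n3 n9 (12); add n3.
Step 5: cheapest edge leaving the tree is n1 n3 (2); add n1.
Step 6: cheapest edge leaving the tree is n3 n8 (12); add n8.
Step 7: cheapest edge leaving the tree is n3 n5 (17); add n5.
Vertex order: n4, n7, n6, n9, n3, n1, n8, n5. The 7th vertex is n8.

n8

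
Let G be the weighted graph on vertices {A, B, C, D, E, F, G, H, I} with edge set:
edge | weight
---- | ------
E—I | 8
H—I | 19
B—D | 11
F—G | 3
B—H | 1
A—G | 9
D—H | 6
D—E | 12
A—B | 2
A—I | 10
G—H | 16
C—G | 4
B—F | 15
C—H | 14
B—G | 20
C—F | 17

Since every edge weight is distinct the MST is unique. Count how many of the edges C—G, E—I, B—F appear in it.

2

Sort edges by weight, then run Kruskal:
B—H (1): add — endpoints in different components.
A—B (2): add — endpoints in different components.
F—G (3): add — endpoints in different components.
C—G (4): add — endpoints in different components.
D—H (6): add — endpoints in different components.
E—I (8): add — endpoints in different components.
A—G (9): add — endpoints in different components.
A—I (10): add — endpoints in different components.
MST edge set: {B—H, A—B, F—G, C—G, D—H, E—I, A—G, A—I}.
Of the listed edges, {C—G, E—I} are in the MST → 2.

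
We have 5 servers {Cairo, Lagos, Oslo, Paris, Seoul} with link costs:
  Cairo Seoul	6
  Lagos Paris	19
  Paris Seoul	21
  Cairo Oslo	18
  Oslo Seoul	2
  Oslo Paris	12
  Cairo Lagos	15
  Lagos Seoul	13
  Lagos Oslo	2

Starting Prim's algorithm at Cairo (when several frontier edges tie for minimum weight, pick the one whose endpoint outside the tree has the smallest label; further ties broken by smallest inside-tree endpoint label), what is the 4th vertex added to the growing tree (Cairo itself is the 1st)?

Lagos

Grow the tree from Cairo using Prim:
Step 1: frontier [Cairo Seoul 6, Cairo Lagos 15, Cairo Oslo 18] → take Cairo Seoul (6); add Seoul.
Step 2: frontier [Cairo Lagos 15, Cairo Oslo 18, Oslo Seoul 2, Lagos Seoul 13, Paris Seoul 21] → take Oslo Seoul (2); add Oslo.
Step 3: frontier [Cairo Lagos 15, Lagos Oslo 2, Oslo Paris 12, Lagos Seoul 13, Paris Seoul 21] → take Lagos Oslo (2); add Lagos.
Step 4: frontier [Lagos Paris 19, Oslo Paris 12, Paris Seoul 21] → take Oslo Paris (12); add Paris.
Vertex order: Cairo, Seoul, Oslo, Lagos, Paris. The 4th vertex is Lagos.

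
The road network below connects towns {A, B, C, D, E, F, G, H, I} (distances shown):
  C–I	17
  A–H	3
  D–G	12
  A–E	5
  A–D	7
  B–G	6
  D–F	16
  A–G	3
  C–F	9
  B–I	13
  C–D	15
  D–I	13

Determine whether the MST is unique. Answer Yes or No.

No

Kruskal's algorithm — process edges by increasing weight (ties by edge label):
A–G (3): add — endpoints in different components.
A–H (3): add — endpoints in different components.
A–E (5): add — endpoints in different components.
B–G (6): add — endpoints in different components.
A–D (7): add — endpoints in different components.
C–F (9): add — endpoints in different components.
D–G (12): skip — D and G already connected.
B–I (13): add — endpoints in different components.
D–I (13): skip — D and I already connected.
C–D (15): add — endpoints in different components.
Non-tree edge D–I has weight 13, equal to the heaviest edge on its tree cycle — swapping gives another MST of the same weight. Not unique.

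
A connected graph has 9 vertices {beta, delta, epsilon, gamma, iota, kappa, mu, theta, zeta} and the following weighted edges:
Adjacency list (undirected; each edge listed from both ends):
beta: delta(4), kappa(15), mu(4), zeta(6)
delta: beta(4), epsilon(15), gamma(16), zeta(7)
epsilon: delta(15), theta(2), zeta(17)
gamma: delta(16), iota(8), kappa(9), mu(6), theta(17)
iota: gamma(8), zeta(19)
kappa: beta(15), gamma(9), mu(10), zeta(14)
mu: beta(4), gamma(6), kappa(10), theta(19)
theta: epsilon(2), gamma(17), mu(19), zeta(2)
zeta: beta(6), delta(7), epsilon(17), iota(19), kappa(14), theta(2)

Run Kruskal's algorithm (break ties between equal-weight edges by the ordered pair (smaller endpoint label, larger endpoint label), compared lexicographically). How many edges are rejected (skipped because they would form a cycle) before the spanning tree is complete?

1

Kruskal: consider edges lightest-first.
epsilon—theta (2): add — endpoints in different components.
theta—zeta (2): add — endpoints in different components.
beta—delta (4): add — endpoints in different components.
beta—mu (4): add — endpoints in different components.
beta—zeta (6): add — endpoints in different components.
gamma—mu (6): add — endpoints in different components.
delta—zeta (7): skip — delta and zeta already connected.
gamma—iota (8): add — endpoints in different components.
gamma—kappa (9): add — endpoints in different components.
Edges rejected before the tree was complete: 1.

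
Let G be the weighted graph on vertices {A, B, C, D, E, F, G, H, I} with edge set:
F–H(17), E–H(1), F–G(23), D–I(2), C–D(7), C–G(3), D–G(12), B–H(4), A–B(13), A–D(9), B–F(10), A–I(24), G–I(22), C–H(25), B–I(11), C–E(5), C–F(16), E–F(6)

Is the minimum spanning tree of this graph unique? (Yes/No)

Kruskal's algorithm — process edges by increasing weight (ties by edge label):
E–H (1): add — endpoints in different components.
D–I (2): add — endpoints in different components.
C–G (3): add — endpoints in different components.
B–H (4): add — endpoints in different components.
C–E (5): add — endpoints in different components.
E–F (6): add — endpoints in different components.
C–D (7): add — endpoints in different components.
A–D (9): add — endpoints in different components.
Every non-tree edge has weight strictly greater than the heaviest edge on the tree path between its endpoints, so the MST is unique.

Yes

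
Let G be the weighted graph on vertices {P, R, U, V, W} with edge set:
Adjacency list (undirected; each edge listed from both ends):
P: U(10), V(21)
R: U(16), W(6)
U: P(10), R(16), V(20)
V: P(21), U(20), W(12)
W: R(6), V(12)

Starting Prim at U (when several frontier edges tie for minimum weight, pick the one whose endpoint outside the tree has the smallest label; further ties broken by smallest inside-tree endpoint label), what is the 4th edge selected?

Prim, starting at U.
Step 1: cheapest edge leaving the tree is P-U (10); add P.
Step 2: cheapest edge leaving the tree is R-U (16); add R.
Step 3: cheapest edge leaving the tree is R-W (6); add W.
Step 4: cheapest edge leaving the tree is V-W (12); add V.
The 4th edge added is V-W.

V-W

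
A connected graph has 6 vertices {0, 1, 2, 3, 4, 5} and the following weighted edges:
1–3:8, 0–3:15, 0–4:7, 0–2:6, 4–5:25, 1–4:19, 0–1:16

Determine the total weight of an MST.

61

Kruskal: consider edges lightest-first.
0–2 (6): add. Components now {0,2} {1} {3} {4} {5}
0–4 (7): add. Components now {0,2,4} {1} {3} {5}
1–3 (8): add. Components now {0,2,4} {1,3} {5}
0–3 (15): add. Components now {0,1,2,3,4} {5}
0–1 (16): skip — 0 and 1 already connected.
1–4 (19): skip — 1 and 4 already connected.
4–5 (25): add. Components now {0,1,2,3,4,5}
MST edges: 0–2, 0–4, 1–3, 0–3, 4–5; total weight 6+7+8+15+25 = 61.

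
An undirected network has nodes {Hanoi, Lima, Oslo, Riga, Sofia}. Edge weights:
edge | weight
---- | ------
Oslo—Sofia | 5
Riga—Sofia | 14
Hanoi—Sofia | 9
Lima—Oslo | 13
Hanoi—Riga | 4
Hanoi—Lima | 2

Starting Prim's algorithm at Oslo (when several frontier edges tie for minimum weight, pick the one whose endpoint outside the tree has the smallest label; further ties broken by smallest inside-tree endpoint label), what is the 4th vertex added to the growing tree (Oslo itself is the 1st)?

Prim's algorithm from Oslo:
Step 1: cheapest edge leaving the tree is Oslo—Sofia (5); add Sofia.
Step 2: cheapest edge leaving the tree is Hanoi—Sofia (9); add Hanoi.
Step 3: cheapest edge leaving the tree is Hanoi—Lima (2); add Lima.
Step 4: cheapest edge leaving the tree is Hanoi—Riga (4); add Riga.
Vertex order: Oslo, Sofia, Hanoi, Lima, Riga. The 4th vertex is Lima.

Lima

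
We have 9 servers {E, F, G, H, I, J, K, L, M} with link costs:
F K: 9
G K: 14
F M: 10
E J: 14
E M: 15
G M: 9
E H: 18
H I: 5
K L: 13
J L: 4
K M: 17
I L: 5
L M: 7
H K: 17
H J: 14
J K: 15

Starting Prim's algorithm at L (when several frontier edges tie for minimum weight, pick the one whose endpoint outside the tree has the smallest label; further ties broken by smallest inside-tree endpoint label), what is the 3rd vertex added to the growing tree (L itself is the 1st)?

I

Prim's algorithm from L:
Step 1: cheapest edge leaving the tree is J L (4); add J.
Step 2: cheapest edge leaving the tree is I L (5); add I.
Step 3: cheapest edge leaving the tree is H I (5); add H.
Step 4: cheapest edge leaving the tree is L M (7); add M.
Step 5: cheapest edge leaving the tree is G M (9); add G.
Step 6: cheapest edge leaving the tree is F M (10); add F.
Step 7: cheapest edge leaving the tree is F K (9); add K.
Step 8: cheapest edge leaving the tree is E J (14); add E.
Vertex order: L, J, I, H, M, G, F, K, E. The 3rd vertex is I.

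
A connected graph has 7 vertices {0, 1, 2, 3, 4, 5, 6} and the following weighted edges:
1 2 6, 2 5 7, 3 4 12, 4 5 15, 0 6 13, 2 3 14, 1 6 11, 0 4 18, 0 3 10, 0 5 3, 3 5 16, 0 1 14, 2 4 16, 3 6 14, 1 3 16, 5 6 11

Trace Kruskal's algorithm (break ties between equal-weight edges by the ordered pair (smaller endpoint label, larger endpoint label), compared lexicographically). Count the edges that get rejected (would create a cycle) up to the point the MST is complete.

1

Kruskal's algorithm — process edges by increasing weight (ties by edge label):
0 5 (3): add — endpoints in different components.
1 2 (6): add — endpoints in different components.
2 5 (7): add — endpoints in different components.
0 3 (10): add — endpoints in different components.
1 6 (11): add — endpoints in different components.
5 6 (11): skip — 5 and 6 already connected.
3 4 (12): add — endpoints in different components.
Edges rejected before the tree was complete: 1.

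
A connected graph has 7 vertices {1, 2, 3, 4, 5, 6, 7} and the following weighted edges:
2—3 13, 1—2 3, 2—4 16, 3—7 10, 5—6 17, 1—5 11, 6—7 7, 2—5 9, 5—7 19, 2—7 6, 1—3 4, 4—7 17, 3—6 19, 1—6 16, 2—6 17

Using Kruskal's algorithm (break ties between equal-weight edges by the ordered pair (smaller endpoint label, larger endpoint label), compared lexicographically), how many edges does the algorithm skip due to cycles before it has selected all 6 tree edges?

4

Kruskal's algorithm — process edges by increasing weight (ties by edge label):
1—2 (3): add. Components now {1,2} {3} {4} {5} {6} {7}
1—3 (4): add. Components now {1,2,3} {4} {5} {6} {7}
2—7 (6): add. Components now {1,2,3,7} {4} {5} {6}
6—7 (7): add. Components now {1,2,3,6,7} {4} {5}
2—5 (9): add. Components now {1,2,3,5,6,7} {4}
3—7 (10): skip — 3 and 7 already connected.
1—5 (11): skip — 1 and 5 already connected.
2—3 (13): skip — 2 and 3 already connected.
1—6 (16): skip — 1 and 6 already connected.
2—4 (16): add. Components now {1,2,3,4,5,6,7}
Edges rejected before the tree was complete: 4.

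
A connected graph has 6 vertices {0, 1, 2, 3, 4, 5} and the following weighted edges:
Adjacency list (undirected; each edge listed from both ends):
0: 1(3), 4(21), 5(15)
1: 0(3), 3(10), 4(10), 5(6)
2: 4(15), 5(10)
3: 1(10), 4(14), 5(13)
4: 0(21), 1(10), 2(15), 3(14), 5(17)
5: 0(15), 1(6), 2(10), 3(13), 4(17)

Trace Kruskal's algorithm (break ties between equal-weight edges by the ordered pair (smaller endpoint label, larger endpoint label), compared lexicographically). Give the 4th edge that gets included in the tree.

1-4

Kruskal: consider edges lightest-first.
0 1 (3): add. Components now {0,1} {2} {3} {4} {5}
1 5 (6): add. Components now {0,1,5} {2} {3} {4}
1 3 (10): add. Components now {0,1,3,5} {2} {4}
1 4 (10): add. Components now {0,1,3,4,5} {2}
2 5 (10): add. Components now {0,1,2,3,4,5}
The 4th edge added is 1 4.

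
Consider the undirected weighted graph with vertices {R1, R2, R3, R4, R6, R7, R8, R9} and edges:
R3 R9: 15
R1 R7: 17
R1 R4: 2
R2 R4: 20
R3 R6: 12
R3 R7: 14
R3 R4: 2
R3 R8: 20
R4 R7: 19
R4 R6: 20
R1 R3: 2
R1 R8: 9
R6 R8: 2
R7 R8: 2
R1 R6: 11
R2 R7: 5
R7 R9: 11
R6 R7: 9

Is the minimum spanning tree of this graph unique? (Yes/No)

No

Kruskal: consider edges lightest-first.
R1 R3 (2): add — endpoints in different components.
R1 R4 (2): add — endpoints in different components.
R3 R4 (2): skip — R4 and R3 already connected.
R6 R8 (2): add — endpoints in different components.
R7 R8 (2): add — endpoints in different components.
R2 R7 (5): add — endpoints in different components.
R1 R8 (9): add — endpoints in different components.
R6 R7 (9): skip — R6 and R7 already connected.
R1 R6 (11): skip — R6 and R1 already connected.
R7 R9 (11): add — endpoints in different components.
Non-tree edge R3 R4 has weight 2, equal to the heaviest edge on its tree cycle — swapping gives another MST of the same weight. Not unique.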